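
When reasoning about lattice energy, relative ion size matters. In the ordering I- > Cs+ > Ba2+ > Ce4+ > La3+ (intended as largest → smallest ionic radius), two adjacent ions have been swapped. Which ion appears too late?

Scanning neighbour by neighbour, only Ce4+/La3+ violates a trend: they are isoelectronic (54 e⁻) and Ce has more protons than La (58 vs 57), making Ce4+ smaller. That makes La3+ the one sitting a position late relative to where it belongs.

La3+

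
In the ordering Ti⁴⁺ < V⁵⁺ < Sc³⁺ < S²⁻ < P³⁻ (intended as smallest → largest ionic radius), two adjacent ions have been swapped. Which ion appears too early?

Scanning neighbour by neighbour, only Ti⁴⁺/V⁵⁺ violates a trend: both have 18 electrons but Z(V)=23 > Z(Ti)=22, so V⁵⁺ should be the smaller of the two. That makes Ti⁴⁺ the one sitting a position early relative to where it belongs.

Ti⁴⁺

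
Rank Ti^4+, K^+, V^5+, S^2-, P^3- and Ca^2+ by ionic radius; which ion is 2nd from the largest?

S^2-

These species are isoelectronic with 18 electrons. The only difference is the number of protons: V^5+ (Z=23), Ti^4+ (Z=22), Ca^2+ (Z=20), K^+ (Z=19), S^2- (Z=16), P^3- (Z=15). The strongest nuclear pull (V^5+) gives the smallest ion.
Full ascending order: V^5+ < Ti^4+ < Ca^2+ < K^+ < S^2- < P^3-. Counting from the largest, position 2 is S^2-.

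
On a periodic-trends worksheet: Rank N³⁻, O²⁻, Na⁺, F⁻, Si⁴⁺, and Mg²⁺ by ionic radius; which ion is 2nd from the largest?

These species are isoelectronic with 10 electrons. The only difference is the number of protons: Si⁴⁺ (Z=14), Mg²⁺ (Z=12), Na⁺ (Z=11), F⁻ (Z=9), O²⁻ (Z=8), N³⁻ (Z=7). The strongest nuclear pull (Si⁴⁺) gives the smallest ion.
So the order is Si⁴⁺ < Mg²⁺ < Na⁺ < F⁻ < O²⁻ < N³⁻; the 2nd-largest ion is O²⁻.

O²⁻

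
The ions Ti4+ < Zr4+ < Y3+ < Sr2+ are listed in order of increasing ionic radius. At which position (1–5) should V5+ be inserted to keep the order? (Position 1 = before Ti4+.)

1

Electron counts and nuclear charges: V5+ (Z=23, 18 e⁻), Ti4+ (Z=22, 18 e⁻), Zr4+ (Z=40, 36 e⁻), Y3+ (Z=39, 36 e⁻), Sr2+ (Z=38, 36 e⁻). V5+ < Ti4+ (isoelectronic, higher Z=23 is smaller); Ti4+ < Zr4+ (same group, 1 shell fewer); Zr4+ < Y3+ (both 36 e⁻, Z=40>39); Y3+ < Sr2+ (both 36 e⁻, Z=39>38).
Putting V5+ in gives V5+ < Ti4+ < Zr4+ < Y3+ < Sr2+; it lands at slot 1.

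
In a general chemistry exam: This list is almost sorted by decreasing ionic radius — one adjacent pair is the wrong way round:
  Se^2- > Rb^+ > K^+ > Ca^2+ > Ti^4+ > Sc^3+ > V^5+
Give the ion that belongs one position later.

Ti^4+

Compare adjacent ions: both have 18 electrons but Z(Ti)=22 > Z(Sc)=21, so Ti^4+ should be the smaller of the two — yet in this decreasing list Ti^4+ sits before Sc^3+. Nothing else is reversed, so Ti^4+ should move one place to the right.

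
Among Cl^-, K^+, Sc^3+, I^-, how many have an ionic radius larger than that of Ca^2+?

3

Tabulating Z and e⁻: Sc^3+ (Z=21, 18 e⁻), Ca^2+ (Z=20, 18 e⁻), K^+ (Z=19, 18 e⁻), Cl^- (Z=17, 18 e⁻), I^- (Z=53, 54 e⁻). Sc^3+ < Ca^2+ (isoelectronic, higher Z=21 is smaller); Ca^2+ < K^+ (both 18 e⁻, Z=20>19); K^+ < Cl^- (both 18 e⁻, Z=19>17); Cl^- < I^- (same group, period 3 vs 5).
Placing each against Ca^2+: smaller — Sc^3+; larger — K^+, Cl^-, I^-. That's 3.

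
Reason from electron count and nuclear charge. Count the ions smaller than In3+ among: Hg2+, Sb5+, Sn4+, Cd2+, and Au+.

2

Tabulating Z and e⁻: Sb5+ has 46 e⁻ (Z=51), Sn4+ has 46 e⁻ (Z=50), In3+ has 46 e⁻ (Z=49), Cd2+ has 46 e⁻ (Z=48), Hg2+ has 78 e⁻ (Z=80), Au+ has 78 e⁻ (Z=79). Sb5+ < Sn4+ (isoelectronic, higher Z=51 is smaller); Sn4+ < In3+ (both 46 e⁻, Z=50>49); In3+ < Cd2+ (isoelectronic, higher Z=49 is smaller); Cd2+ < Hg2+ (same group, 1 shell fewer); Hg2+ < Au+ (isoelectronic, higher Z=80 is smaller).
Placing each against In3+: smaller — Sb5+, Sn4+; larger — Cd2+, Hg2+, Au+. Count: 2.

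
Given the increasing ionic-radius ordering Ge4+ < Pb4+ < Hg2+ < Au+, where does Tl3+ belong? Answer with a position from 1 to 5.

First list Z and electron count for each: Ge4+ has 28 e⁻ (Z=32), Pb4+ has 78 e⁻ (Z=82), Tl3+ has 78 e⁻ (Z=81), Hg2+ has 78 e⁻ (Z=80), Au+ has 78 e⁻ (Z=79). Ge4+ < Pb4+ (same group, 2 shells fewer); Pb4+ < Tl3+ (both 78 e⁻, Z=82>81); Tl3+ < Hg2+ (isoelectronic, higher Z=81 is smaller); Hg2+ < Au+ (isoelectronic, higher Z=80 is smaller).
Putting Tl3+ in gives Ge4+ < Pb4+ < Tl3+ < Hg2+ < Au+; it lands at slot 3.

3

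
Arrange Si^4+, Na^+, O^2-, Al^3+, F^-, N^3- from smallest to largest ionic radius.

Isoelectronic series (10 e⁻ each). Size is set by nuclear charge: more protons means a smaller ion. Si^4+ (Z=14), Al^3+ (Z=13), Na^+ (Z=11), F^- (Z=9), O^2- (Z=8), N^3- (Z=7).

Si^4+ < Al^3+ < Na^+ < F^- < O^2- < N^3-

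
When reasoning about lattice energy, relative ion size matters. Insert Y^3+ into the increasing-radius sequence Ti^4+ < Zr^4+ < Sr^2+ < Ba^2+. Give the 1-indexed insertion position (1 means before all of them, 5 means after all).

3

Tabulating Z and e⁻: Ti^4+: 18 e⁻, Z=22, Zr^4+: 36 e⁻, Z=40, Y^3+: 36 e⁻, Z=39, Sr^2+: 36 e⁻, Z=38, Ba^2+: 54 e⁻, Z=56. Ti^4+ < Zr^4+ (same group, period 4 vs 5); Zr^4+ < Y^3+ (isoelectronic, higher Z=40 is smaller); Y^3+ < Sr^2+ (isoelectronic, higher Z=39 is smaller); Sr^2+ < Ba^2+ (same group, period 5 vs 6).
With Y^3+ included the full order is Ti^4+ < Zr^4+ < Y^3+ < Sr^2+ < Ba^2+, so it takes position 3.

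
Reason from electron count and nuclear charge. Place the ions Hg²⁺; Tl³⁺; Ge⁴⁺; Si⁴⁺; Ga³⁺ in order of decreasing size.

Work out protons and electrons: Si⁴⁺: 10 e⁻, Z=14, Ge⁴⁺: 28 e⁻, Z=32, Ga³⁺: 28 e⁻, Z=31, Tl³⁺: 78 e⁻, Z=81, Hg²⁺: 78 e⁻, Z=80. Si⁴⁺ < Ge⁴⁺ (same group, period 3 vs 4); Ge⁴⁺ < Ga³⁺ (isoelectronic, higher Z=32 is smaller); Ga³⁺ < Tl³⁺ (same group, 2 shells fewer); Tl³⁺ < Hg²⁺ (both 78 e⁻, Z=81>80).

Hg²⁺ > Tl³⁺ > Ga³⁺ > Ge⁴⁺ > Si⁴⁺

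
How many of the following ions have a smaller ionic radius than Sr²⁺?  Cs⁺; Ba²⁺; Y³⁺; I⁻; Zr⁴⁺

Tabulating Z and e⁻: Zr⁴⁺ has 36 e⁻ (Z=40), Y³⁺ has 36 e⁻ (Z=39), Sr²⁺ has 36 e⁻ (Z=38), Ba²⁺ has 54 e⁻ (Z=56), Cs⁺ has 54 e⁻ (Z=55), I⁻ has 54 e⁻ (Z=53). Zr⁴⁺ < Y³⁺ (isoelectronic, higher Z=40 is smaller); Y³⁺ < Sr²⁺ (isoelectronic, higher Z=39 is smaller); Sr²⁺ < Ba²⁺ (same group, period 5 vs 6); Ba²⁺ < Cs⁺ (isoelectronic, higher Z=56 is smaller); Cs⁺ < I⁻ (isoelectronic, higher Z=55 is smaller).
Relative to Sr²⁺, the ions that are smaller are Zr⁴⁺, Y³⁺. Count: 2.

2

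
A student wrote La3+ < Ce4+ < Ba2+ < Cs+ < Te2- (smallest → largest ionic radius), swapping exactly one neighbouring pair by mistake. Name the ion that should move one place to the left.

The pair La3+, Ce4+ is the wrong way round — Ce4+ and La3+ share 54 electrons; the higher nuclear charge on Ce (Z=58) contracts it more, so Ce4+ < La3+. All other adjacent pairs agree with periodic trends, so Ce4+ is the misplaced ion.

Ce4+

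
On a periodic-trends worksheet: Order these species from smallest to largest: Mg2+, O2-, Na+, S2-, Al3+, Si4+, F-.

Si4+ < Al3+ < Mg2+ < Na+ < F- < O2- < S2-

First list Z and electron count for each: Si4+ (Z=14, 10 e⁻), Al3+ (Z=13, 10 e⁻), Mg2+ (Z=12, 10 e⁻), Na+ (Z=11, 10 e⁻), F- (Z=9, 10 e⁻), O2- (Z=8, 10 e⁻), S2- (Z=16, 18 e⁻). Si4+ < Al3+ (isoelectronic, higher Z=14 is smaller); Al3+ < Mg2+ (isoelectronic, higher Z=13 is smaller); Mg2+ < Na+ (both 10 e⁻, Z=12>11); Na+ < F- (isoelectronic, higher Z=11 is smaller); F- < O2- (isoelectronic, higher Z=9 is smaller); O2- < S2- (same group, period 2 vs 3).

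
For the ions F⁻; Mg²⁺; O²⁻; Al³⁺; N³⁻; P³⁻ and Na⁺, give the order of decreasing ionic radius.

Al³⁺ (Z=13, 10 e⁻), Mg²⁺ (Z=12, 10 e⁻), Na⁺ (Z=11, 10 e⁻), F⁻ (Z=9, 10 e⁻), O²⁻ (Z=8, 10 e⁻), N³⁻ (Z=7, 10 e⁻), P³⁻ (Z=15, 18 e⁻). Al³⁺ < Mg²⁺ (isoelectronic, higher Z=13 is smaller); Mg²⁺ < Na⁺ (isoelectronic, higher Z=12 is smaller); Na⁺ < F⁻ (both 10 e⁻, Z=11>9); F⁻ < O²⁻ (both 10 e⁻, Z=9>8); O²⁻ < N³⁻ (isoelectronic, higher Z=8 is smaller); N³⁻ < P³⁻ (same group, period 2 vs 3).

P³⁻ > N³⁻ > O²⁻ > F⁻ > Na⁺ > Mg²⁺ > Al³⁺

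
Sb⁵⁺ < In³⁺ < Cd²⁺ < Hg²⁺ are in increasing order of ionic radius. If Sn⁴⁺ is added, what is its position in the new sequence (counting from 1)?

2

First list Z and electron count for each: Sb⁵⁺ has 46 e⁻ (Z=51), Sn⁴⁺ has 46 e⁻ (Z=50), In³⁺ has 46 e⁻ (Z=49), Cd²⁺ has 46 e⁻ (Z=48), Hg²⁺ has 78 e⁻ (Z=80). Sb⁵⁺ < Sn⁴⁺ (both 46 e⁻, Z=51>50); Sn⁴⁺ < In³⁺ (both 46 e⁻, Z=50>49); In³⁺ < Cd²⁺ (both 46 e⁻, Z=49>48); Cd²⁺ < Hg²⁺ (same group, 1 shell fewer).
Putting Sn⁴⁺ in gives Sb⁵⁺ < Sn⁴⁺ < In³⁺ < Cd²⁺ < Hg²⁺; it lands at slot 2.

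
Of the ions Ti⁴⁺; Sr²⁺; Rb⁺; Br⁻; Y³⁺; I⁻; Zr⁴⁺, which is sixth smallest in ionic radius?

Ti⁴⁺ (Z=22, 18 e⁻), Zr⁴⁺ (Z=40, 36 e⁻), Y³⁺ (Z=39, 36 e⁻), Sr²⁺ (Z=38, 36 e⁻), Rb⁺ (Z=37, 36 e⁻), Br⁻ (Z=35, 36 e⁻), I⁻ (Z=53, 54 e⁻). Ti⁴⁺ < Zr⁴⁺ (same group, period 4 vs 5); Zr⁴⁺ < Y³⁺ (isoelectronic, higher Z=40 is smaller); Y³⁺ < Sr²⁺ (isoelectronic, higher Z=39 is smaller); Sr²⁺ < Rb⁺ (isoelectronic, higher Z=38 is smaller); Rb⁺ < Br⁻ (both 36 e⁻, Z=37>35); Br⁻ < I⁻ (same group, period 4 vs 5).
That gives Ti⁴⁺ < Zr⁴⁺ < Y³⁺ < Sr²⁺ < Rb⁺ < Br⁻ < I⁻. From the smallest end, number 6 is Br⁻.

Br⁻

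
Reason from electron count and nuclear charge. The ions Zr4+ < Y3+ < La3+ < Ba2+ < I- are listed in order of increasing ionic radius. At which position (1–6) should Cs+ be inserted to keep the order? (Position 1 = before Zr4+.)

First list Z and electron count for each: Zr4+: 36 e⁻, Z=40, Y3+: 36 e⁻, Z=39, La3+: 54 e⁻, Z=57, Ba2+: 54 e⁻, Z=56, Cs+: 54 e⁻, Z=55, I-: 54 e⁻, Z=53. Zr4+ < Y3+ (both 36 e⁻, Z=40>39); Y3+ < La3+ (same group, 1 shell fewer); La3+ < Ba2+ (isoelectronic, higher Z=57 is smaller); Ba2+ < Cs+ (both 54 e⁻, Z=56>55); Cs+ < I- (both 54 e⁻, Z=55>53).
The complete sequence is Zr4+ < Y3+ < La3+ < Ba2+ < Cs+ < I-. Cs+ sits at position 5.

5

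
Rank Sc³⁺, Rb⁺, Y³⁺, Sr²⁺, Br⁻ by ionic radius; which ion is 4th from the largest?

Y³⁺

Work out protons and electrons: Sc³⁺: 18 e⁻, Z=21, Y³⁺: 36 e⁻, Z=39, Sr²⁺: 36 e⁻, Z=38, Rb⁺: 36 e⁻, Z=37, Br⁻: 36 e⁻, Z=35. Sc³⁺ < Y³⁺ (same group, period 4 vs 5); Y³⁺ < Sr²⁺ (both 36 e⁻, Z=39>38); Sr²⁺ < Rb⁺ (isoelectronic, higher Z=38 is smaller); Rb⁺ < Br⁻ (both 36 e⁻, Z=37>35).
Full ascending order: Sc³⁺ < Y³⁺ < Sr²⁺ < Rb⁺ < Br⁻. Counting from the largest, position 4 is Y³⁺.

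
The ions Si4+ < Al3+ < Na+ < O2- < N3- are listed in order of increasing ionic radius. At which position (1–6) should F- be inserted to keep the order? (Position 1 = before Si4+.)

These species are isoelectronic with 10 electrons. The only difference is the number of protons: Si4+ (Z=14), Al3+ (Z=13), Na+ (Z=11), F- (Z=9), O2- (Z=8), N3- (Z=7). The strongest nuclear pull (Si4+) gives the smallest ion.
Merged order: Si4+ < Al3+ < Na+ < F- < O2- < N3- — F- is number 4.

4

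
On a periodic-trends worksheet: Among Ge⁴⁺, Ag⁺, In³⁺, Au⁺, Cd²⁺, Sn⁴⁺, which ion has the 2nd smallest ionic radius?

Tabulating Z and e⁻: Ge⁴⁺: 28 e⁻, Z=32, Sn⁴⁺: 46 e⁻, Z=50, In³⁺: 46 e⁻, Z=49, Cd²⁺: 46 e⁻, Z=48, Ag⁺: 46 e⁻, Z=47, Au⁺: 78 e⁻, Z=79. Ge⁴⁺ < Sn⁴⁺ (same group, 1 shell fewer); Sn⁴⁺ < In³⁺ (isoelectronic, higher Z=50 is smaller); In³⁺ < Cd²⁺ (both 46 e⁻, Z=49>48); Cd²⁺ < Ag⁺ (isoelectronic, higher Z=48 is smaller); Ag⁺ < Au⁺ (same group, period 5 vs 6).
So the order is Ge⁴⁺ < Sn⁴⁺ < In³⁺ < Cd²⁺ < Ag⁺ < Au⁺; the 2nd-smallest ion is Sn⁴⁺.

Sn⁴⁺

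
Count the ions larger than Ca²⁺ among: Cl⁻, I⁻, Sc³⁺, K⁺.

First list Z and electron count for each: Sc³⁺ has 18 e⁻ (Z=21), Ca²⁺ has 18 e⁻ (Z=20), K⁺ has 18 e⁻ (Z=19), Cl⁻ has 18 e⁻ (Z=17), I⁻ has 54 e⁻ (Z=53). Sc³⁺ < Ca²⁺ (isoelectronic, higher Z=21 is smaller); Ca²⁺ < K⁺ (isoelectronic, higher Z=20 is smaller); K⁺ < Cl⁻ (isoelectronic, higher Z=19 is smaller); Cl⁻ < I⁻ (same group, 2 shells fewer).
Relative to Ca²⁺, the ions that are larger are K⁺, Cl⁻, I⁻. Count: 3.

3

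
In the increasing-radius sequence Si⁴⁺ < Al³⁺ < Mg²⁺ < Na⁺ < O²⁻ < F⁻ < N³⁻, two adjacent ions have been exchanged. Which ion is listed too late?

Scanning neighbour by neighbour, only O²⁻/F⁻ violates a trend: they are isoelectronic (10 e⁻) and F has more protons than O (9 vs 8), making F⁻ smaller. That makes F⁻ the one sitting a position late relative to where it belongs.

F⁻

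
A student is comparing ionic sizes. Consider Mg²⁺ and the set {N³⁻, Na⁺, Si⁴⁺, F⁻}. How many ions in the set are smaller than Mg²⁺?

1

Isoelectronic series (10 e⁻ each). Size is set by nuclear charge: more protons means a smaller ion. Si⁴⁺ (Z=14), Mg²⁺ (Z=12), Na⁺ (Z=11), F⁻ (Z=9), N³⁻ (Z=7).
Placing each against Mg²⁺: smaller — Si⁴⁺; larger — Na⁺, F⁻, N³⁻. Count: 1.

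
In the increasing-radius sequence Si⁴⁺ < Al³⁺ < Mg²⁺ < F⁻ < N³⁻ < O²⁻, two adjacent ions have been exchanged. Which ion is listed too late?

O²⁻

Compare adjacent ions: both have 10 electrons but Z(O)=8 > Z(N)=7, so O²⁻ should be the smaller of the two — yet in this increasing list N³⁻ sits before O²⁻. Nothing else is reversed, so O²⁻ should move one place to the left.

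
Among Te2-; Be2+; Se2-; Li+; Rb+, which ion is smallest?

Electron counts and nuclear charges: Be2+: 2 e⁻, Z=4, Li+: 2 e⁻, Z=3, Rb+: 36 e⁻, Z=37, Se2-: 36 e⁻, Z=34, Te2-: 54 e⁻, Z=52. Be2+ < Li+ (both 2 e⁻, Z=4>3); Li+ < Rb+ (same group, period 2 vs 5); Rb+ < Se2- (both 36 e⁻, Z=37>34); Se2- < Te2- (same group, 1 shell fewer).

Be2+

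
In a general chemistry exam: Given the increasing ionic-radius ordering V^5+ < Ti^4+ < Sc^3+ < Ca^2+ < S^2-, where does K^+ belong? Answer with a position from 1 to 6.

Isoelectronic series (18 e⁻ each). Size is set by nuclear charge: more protons means a smaller ion. V^5+ (Z=23), Ti^4+ (Z=22), Sc^3+ (Z=21), Ca^2+ (Z=20), K^+ (Z=19), S^2- (Z=16).
The complete sequence is V^5+ < Ti^4+ < Sc^3+ < Ca^2+ < K^+ < S^2-. K^+ sits at position 5.

5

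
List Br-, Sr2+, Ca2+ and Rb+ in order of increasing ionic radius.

Ca2+ < Sr2+ < Rb+ < Br-

First list Z and electron count for each: Ca2+ (Z=20, 18 e⁻), Sr2+ (Z=38, 36 e⁻), Rb+ (Z=37, 36 e⁻), Br- (Z=35, 36 e⁻). Ca2+ < Sr2+ (same group, 1 shell fewer); Sr2+ < Rb+ (both 36 e⁻, Z=38>37); Rb+ < Br- (both 36 e⁻, Z=37>35).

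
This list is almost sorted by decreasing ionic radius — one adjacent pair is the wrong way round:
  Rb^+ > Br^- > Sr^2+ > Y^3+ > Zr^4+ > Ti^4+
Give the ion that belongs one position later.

The pair Rb^+, Br^- is the wrong way round — both have 36 electrons but Z(Rb)=37 > Z(Br)=35, so Rb^+ should be the smaller of the two. All other adjacent pairs agree with periodic trends, so Rb^+ is the misplaced ion.

Rb^+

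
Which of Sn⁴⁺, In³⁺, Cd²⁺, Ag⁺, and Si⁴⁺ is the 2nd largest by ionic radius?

Electron counts and nuclear charges: Si⁴⁺: 10 e⁻, Z=14, Sn⁴⁺: 46 e⁻, Z=50, In³⁺: 46 e⁻, Z=49, Cd²⁺: 46 e⁻, Z=48, Ag⁺: 46 e⁻, Z=47. Si⁴⁺ < Sn⁴⁺ (same group, 2 shells fewer); Sn⁴⁺ < In³⁺ (both 46 e⁻, Z=50>49); In³⁺ < Cd²⁺ (isoelectronic, higher Z=49 is smaller); Cd²⁺ < Ag⁺ (both 46 e⁻, Z=48>47).
So the order is Si⁴⁺ < Sn⁴⁺ < In³⁺ < Cd²⁺ < Ag⁺; the 2nd-largest ion is Cd²⁺.

Cd²⁺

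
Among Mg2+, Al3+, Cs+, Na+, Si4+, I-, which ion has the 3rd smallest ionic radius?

Work out protons and electrons: Si4+ (Z=14, 10 e⁻), Al3+ (Z=13, 10 e⁻), Mg2+ (Z=12, 10 e⁻), Na+ (Z=11, 10 e⁻), Cs+ (Z=55, 54 e⁻), I- (Z=53, 54 e⁻). Si4+ < Al3+ (isoelectronic, higher Z=14 is smaller); Al3+ < Mg2+ (both 10 e⁻, Z=13>12); Mg2+ < Na+ (isoelectronic, higher Z=12 is smaller); Na+ < Cs+ (same group, period 3 vs 6); Cs+ < I- (both 54 e⁻, Z=55>53).
Ordering: Si4+ < Al3+ < Mg2+ < Na+ < Cs+ < I-. The 3rd smallest is Mg2+.

Mg2+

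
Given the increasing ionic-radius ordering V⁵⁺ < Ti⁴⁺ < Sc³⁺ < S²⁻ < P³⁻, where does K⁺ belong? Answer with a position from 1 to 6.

4

Isoelectronic series (18 e⁻ each). Size is set by nuclear charge: more protons means a smaller ion. V⁵⁺ (Z=23), Ti⁴⁺ (Z=22), Sc³⁺ (Z=21), K⁺ (Z=19), S²⁻ (Z=16), P³⁻ (Z=15).
With K⁺ included the full order is V⁵⁺ < Ti⁴⁺ < Sc³⁺ < K⁺ < S²⁻ < P³⁻, so it takes position 4.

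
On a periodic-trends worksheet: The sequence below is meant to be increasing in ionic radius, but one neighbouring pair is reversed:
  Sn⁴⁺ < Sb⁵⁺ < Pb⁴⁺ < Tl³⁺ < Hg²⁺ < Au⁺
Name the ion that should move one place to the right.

Check each adjacent pair. Sn⁴⁺ and Sb⁵⁺ are reversed: both have 46 electrons but Z(Sb)=51 > Z(Sn)=50, so Sb⁵⁺ should be the smaller of the two. No other neighbouring pair contradicts the periodic trends, so Sn⁴⁺ is the ion listed too early.

Sn⁴⁺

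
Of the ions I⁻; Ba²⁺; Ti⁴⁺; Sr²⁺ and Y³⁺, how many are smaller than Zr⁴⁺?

First list Z and electron count for each: Ti⁴⁺: 18 e⁻, Z=22, Zr⁴⁺: 36 e⁻, Z=40, Y³⁺: 36 e⁻, Z=39, Sr²⁺: 36 e⁻, Z=38, Ba²⁺: 54 e⁻, Z=56, I⁻: 54 e⁻, Z=53. Ti⁴⁺ < Zr⁴⁺ (same group, period 4 vs 5); Zr⁴⁺ < Y³⁺ (both 36 e⁻, Z=40>39); Y³⁺ < Sr²⁺ (both 36 e⁻, Z=39>38); Sr²⁺ < Ba²⁺ (same group, 1 shell fewer); Ba²⁺ < I⁻ (both 54 e⁻, Z=56>53).
Ordering all of them (including Zr⁴⁺) by radius gives Ti⁴⁺ < Zr⁴⁺ < Y³⁺ < Sr²⁺ < Ba²⁺ < I⁻. That's 1.

1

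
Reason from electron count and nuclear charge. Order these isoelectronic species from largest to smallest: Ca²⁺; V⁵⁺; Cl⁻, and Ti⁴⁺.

Cl⁻ > Ca²⁺ > Ti⁴⁺ > V⁵⁺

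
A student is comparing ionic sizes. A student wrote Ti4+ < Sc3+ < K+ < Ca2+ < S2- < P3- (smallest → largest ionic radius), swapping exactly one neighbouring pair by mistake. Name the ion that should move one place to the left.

Ca2+

Scanning neighbour by neighbour, only K+/Ca2+ violates a trend: they are isoelectronic (18 e⁻) and Ca has more protons than K (20 vs 19), making Ca2+ smaller. That makes Ca2+ the one sitting a position late relative to where it belongs.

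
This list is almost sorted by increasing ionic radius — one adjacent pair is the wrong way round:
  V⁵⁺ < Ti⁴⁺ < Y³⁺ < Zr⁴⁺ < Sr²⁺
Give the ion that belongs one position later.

Scanning neighbour by neighbour, only Y³⁺/Zr⁴⁺ violates a trend: both have 36 electrons but Z(Zr)=40 > Z(Y)=39, so Zr⁴⁺ should be the smaller of the two. That makes Y³⁺ the one sitting a position early relative to where it belongs.

Y³⁺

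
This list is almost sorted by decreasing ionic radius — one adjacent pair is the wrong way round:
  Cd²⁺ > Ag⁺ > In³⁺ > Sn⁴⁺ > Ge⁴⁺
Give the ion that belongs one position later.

Cd²⁺

The pair Cd²⁺, Ag⁺ is the wrong way round — Cd²⁺ and Ag⁺ share 46 electrons; the higher nuclear charge on Cd (Z=48) contracts it more, so Cd²⁺ < Ag⁺. All other adjacent pairs agree with periodic trends, so Cd²⁺ is the misplaced ion.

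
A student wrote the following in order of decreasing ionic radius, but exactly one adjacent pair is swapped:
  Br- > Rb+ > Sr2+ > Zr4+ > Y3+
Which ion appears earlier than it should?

Zr4+

Check each adjacent pair. Zr4+ and Y3+ are reversed: they are isoelectronic (36 e⁻) and Zr has more protons than Y (40 vs 39), making Zr4+ smaller. No other neighbouring pair contradicts the periodic trends, so Zr4+ is the ion listed too early.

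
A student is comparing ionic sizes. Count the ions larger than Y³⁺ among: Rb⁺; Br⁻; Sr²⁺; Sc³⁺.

3

Electron counts and nuclear charges: Sc³⁺ (Z=21, 18 e⁻), Y³⁺ (Z=39, 36 e⁻), Sr²⁺ (Z=38, 36 e⁻), Rb⁺ (Z=37, 36 e⁻), Br⁻ (Z=35, 36 e⁻). Sc³⁺ < Y³⁺ (same group, period 4 vs 5); Y³⁺ < Sr²⁺ (both 36 e⁻, Z=39>38); Sr²⁺ < Rb⁺ (both 36 e⁻, Z=38>37); Rb⁺ < Br⁻ (isoelectronic, higher Z=37 is smaller).
Placing each against Y³⁺: smaller — Sc³⁺; larger — Sr²⁺, Rb⁺, Br⁻. Count: 3.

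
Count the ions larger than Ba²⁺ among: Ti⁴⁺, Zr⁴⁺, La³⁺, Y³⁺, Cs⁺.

1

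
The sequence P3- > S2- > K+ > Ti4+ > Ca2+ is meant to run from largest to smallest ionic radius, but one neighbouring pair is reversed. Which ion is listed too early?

Check each adjacent pair. Ti4+ and Ca2+ are reversed: both have 18 electrons but Z(Ti)=22 > Z(Ca)=20, so Ti4+ should be the smaller of the two. No other neighbouring pair contradicts the periodic trends, so Ti4+ is the ion listed too early.

Ti4+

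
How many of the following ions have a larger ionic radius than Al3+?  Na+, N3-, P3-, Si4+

Electron counts and nuclear charges: Si4+: 10 e⁻, Z=14, Al3+: 10 e⁻, Z=13, Na+: 10 e⁻, Z=11, N3-: 10 e⁻, Z=7, P3-: 18 e⁻, Z=15. Si4+ < Al3+ (both 10 e⁻, Z=14>13); Al3+ < Na+ (isoelectronic, higher Z=13 is smaller); Na+ < N3- (both 10 e⁻, Z=11>7); N3- < P3- (same group, period 2 vs 3).
Relative to Al3+, the ions that are larger are Na+, N3-, P3-. So 3 are larger.

3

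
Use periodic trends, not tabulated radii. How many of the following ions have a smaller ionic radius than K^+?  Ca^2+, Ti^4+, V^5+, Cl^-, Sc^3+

These species are isoelectronic with 18 electrons. The only difference is the number of protons: V^5+ (Z=23), Ti^4+ (Z=22), Sc^3+ (Z=21), Ca^2+ (Z=20), K^+ (Z=19), Cl^- (Z=17). The strongest nuclear pull (V^5+) gives the smallest ion.
Overall: V^5+ < Ti^4+ < Sc^3+ < Ca^2+ < K^+ < Cl^-. K^+ has 4 below it and 1 above. Count: 4.

4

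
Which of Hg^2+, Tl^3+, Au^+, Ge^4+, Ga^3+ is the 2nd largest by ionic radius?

Electron counts and nuclear charges: Ge^4+ has 28 e⁻ (Z=32), Ga^3+ has 28 e⁻ (Z=31), Tl^3+ has 78 e⁻ (Z=81), Hg^2+ has 78 e⁻ (Z=80), Au^+ has 78 e⁻ (Z=79). Ge^4+ < Ga^3+ (isoelectronic, higher Z=32 is smaller); Ga^3+ < Tl^3+ (same group, period 4 vs 6); Tl^3+ < Hg^2+ (isoelectronic, higher Z=81 is smaller); Hg^2+ < Au^+ (both 78 e⁻, Z=80>79).
Ordering: Ge^4+ < Ga^3+ < Tl^3+ < Hg^2+ < Au^+. The 2nd largest is Hg^2+.

Hg^2+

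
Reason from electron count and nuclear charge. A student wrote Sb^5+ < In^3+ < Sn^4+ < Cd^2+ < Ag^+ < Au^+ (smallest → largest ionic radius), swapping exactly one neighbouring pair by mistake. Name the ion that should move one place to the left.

Compare adjacent ions: Sn^4+ and In^3+ share 46 electrons; the higher nuclear charge on Sn (Z=50) contracts it more, so Sn^4+ < In^3+ — yet in this increasing list In^3+ sits before Sn^4+. Nothing else is reversed, so Sn^4+ should move one place to the left.

Sn^4+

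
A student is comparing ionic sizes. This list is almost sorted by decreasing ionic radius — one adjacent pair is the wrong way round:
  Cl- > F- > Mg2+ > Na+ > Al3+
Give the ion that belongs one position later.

The pair Mg2+, Na+ is the wrong way round — they are isoelectronic (10 e⁻) and Mg has more protons than Na (12 vs 11), making Mg2+ smaller. All other adjacent pairs agree with periodic trends, so Mg2+ is the misplaced ion.

Mg2+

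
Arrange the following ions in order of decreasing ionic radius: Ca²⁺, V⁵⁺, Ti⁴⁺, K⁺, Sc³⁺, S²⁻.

S²⁻ > K⁺ > Ca²⁺ > Sc³⁺ > Ti⁴⁺ > V⁵⁺

All of these have 18 electrons (isoelectronic). With the same electron cloud, the ion with the most protons pulls it in tightest. Nuclear charges: V⁵⁺ (Z=23), Ti⁴⁺ (Z=22), Sc³⁺ (Z=21), Ca²⁺ (Z=20), K⁺ (Z=19), S²⁻ (Z=16). Highest Z is smallest.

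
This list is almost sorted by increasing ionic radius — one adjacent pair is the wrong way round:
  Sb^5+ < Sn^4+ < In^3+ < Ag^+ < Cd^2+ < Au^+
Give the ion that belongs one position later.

Ag^+

Compare adjacent ions: Cd^2+ and Ag^+ share 46 electrons; the higher nuclear charge on Cd (Z=48) contracts it more, so Cd^2+ < Ag^+ — yet in this increasing list Ag^+ sits before Cd^2+. Nothing else is reversed, so Ag^+ should move one place to the right.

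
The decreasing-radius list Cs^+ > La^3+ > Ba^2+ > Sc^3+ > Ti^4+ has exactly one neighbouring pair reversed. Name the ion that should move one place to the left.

The pair La^3+, Ba^2+ is the wrong way round — La^3+ and Ba^2+ share 54 electrons; the higher nuclear charge on La (Z=57) contracts it more, so La^3+ < Ba^2+. All other adjacent pairs agree with periodic trends, so Ba^2+ is the misplaced ion.

Ba^2+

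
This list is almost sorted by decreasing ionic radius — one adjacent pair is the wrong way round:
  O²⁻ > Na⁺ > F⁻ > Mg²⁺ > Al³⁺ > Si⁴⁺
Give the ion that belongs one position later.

Na⁺

The pair Na⁺, F⁻ is the wrong way round — they are isoelectronic (10 e⁻) and Na has more protons than F (11 vs 9), making Na⁺ smaller. All other adjacent pairs agree with periodic trends, so Na⁺ is the misplaced ion.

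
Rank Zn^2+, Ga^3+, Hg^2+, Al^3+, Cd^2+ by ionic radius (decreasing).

Hg^2+ > Cd^2+ > Zn^2+ > Ga^3+ > Al^3+

First list Z and electron count for each: Al^3+ has 10 e⁻ (Z=13), Ga^3+ has 28 e⁻ (Z=31), Zn^2+ has 28 e⁻ (Z=30), Cd^2+ has 46 e⁻ (Z=48), Hg^2+ has 78 e⁻ (Z=80). Al^3+ < Ga^3+ (same group, 1 shell fewer); Ga^3+ < Zn^2+ (both 28 e⁻, Z=31>30); Zn^2+ < Cd^2+ (same group, 1 shell fewer); Cd^2+ < Hg^2+ (same group, period 5 vs 6).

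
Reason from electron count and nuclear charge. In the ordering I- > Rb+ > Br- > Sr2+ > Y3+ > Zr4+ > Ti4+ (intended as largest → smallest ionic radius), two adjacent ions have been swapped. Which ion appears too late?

Scanning neighbour by neighbour, only Rb+/Br- violates a trend: Rb+ and Br- share 36 electrons; the higher nuclear charge on Rb (Z=37) contracts it more, so Rb+ < Br-. That makes Br- the one sitting a position late relative to where it belongs.

Br-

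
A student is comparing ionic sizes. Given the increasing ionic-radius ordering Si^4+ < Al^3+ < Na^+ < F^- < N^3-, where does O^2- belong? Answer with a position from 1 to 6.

Each ion has 10 electrons. The ranking follows nuclear charge in reverse — greater Z gives a smaller radius. Si^4+ (Z=14), Al^3+ (Z=13), Na^+ (Z=11), F^- (Z=9), O^2- (Z=8), N^3- (Z=7).
The complete sequence is Si^4+ < Al^3+ < Na^+ < F^- < O^2- < N^3-. O^2- sits at position 5.

5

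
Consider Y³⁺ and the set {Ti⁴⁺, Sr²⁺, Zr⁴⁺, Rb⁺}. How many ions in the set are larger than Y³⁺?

Ti⁴⁺ has 18 e⁻ (Z=22), Zr⁴⁺ has 36 e⁻ (Z=40), Y³⁺ has 36 e⁻ (Z=39), Sr²⁺ has 36 e⁻ (Z=38), Rb⁺ has 36 e⁻ (Z=37). Ti⁴⁺ < Zr⁴⁺ (same group, 1 shell fewer); Zr⁴⁺ < Y³⁺ (both 36 e⁻, Z=40>39); Y³⁺ < Sr²⁺ (both 36 e⁻, Z=39>38); Sr²⁺ < Rb⁺ (both 36 e⁻, Z=38>37).
Ordering all of them (including Y³⁺) by radius gives Ti⁴⁺ < Zr⁴⁺ < Y³⁺ < Sr²⁺ < Rb⁺. So 2 are larger.

2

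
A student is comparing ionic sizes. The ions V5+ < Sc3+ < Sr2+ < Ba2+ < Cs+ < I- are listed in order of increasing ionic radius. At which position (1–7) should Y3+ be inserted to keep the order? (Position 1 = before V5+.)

V5+ (Z=23, 18 e⁻), Sc3+ (Z=21, 18 e⁻), Y3+ (Z=39, 36 e⁻), Sr2+ (Z=38, 36 e⁻), Ba2+ (Z=56, 54 e⁻), Cs+ (Z=55, 54 e⁻), I- (Z=53, 54 e⁻). V5+ < Sc3+ (isoelectronic, higher Z=23 is smaller); Sc3+ < Y3+ (same group, 1 shell fewer); Y3+ < Sr2+ (both 36 e⁻, Z=39>38); Sr2+ < Ba2+ (same group, 1 shell fewer); Ba2+ < Cs+ (both 54 e⁻, Z=56>55); Cs+ < I- (isoelectronic, higher Z=55 is smaller).
The complete sequence is V5+ < Sc3+ < Y3+ < Sr2+ < Ba2+ < Cs+ < I-. Y3+ sits at position 3.

3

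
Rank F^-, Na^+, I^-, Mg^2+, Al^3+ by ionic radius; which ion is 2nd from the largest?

Tabulating Z and e⁻: Al^3+ has 10 e⁻ (Z=13), Mg^2+ has 10 e⁻ (Z=12), Na^+ has 10 e⁻ (Z=11), F^- has 10 e⁻ (Z=9), I^- has 54 e⁻ (Z=53). Al^3+ < Mg^2+ (isoelectronic, higher Z=13 is smaller); Mg^2+ < Na^+ (isoelectronic, higher Z=12 is smaller); Na^+ < F^- (isoelectronic, higher Z=11 is smaller); F^- < I^- (same group, 3 shells fewer).
Ordering: Al^3+ < Mg^2+ < Na^+ < F^- < I^-. The 2nd largest is F^-.

F^-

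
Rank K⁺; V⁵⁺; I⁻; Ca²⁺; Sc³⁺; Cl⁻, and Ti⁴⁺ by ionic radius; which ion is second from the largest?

Cl⁻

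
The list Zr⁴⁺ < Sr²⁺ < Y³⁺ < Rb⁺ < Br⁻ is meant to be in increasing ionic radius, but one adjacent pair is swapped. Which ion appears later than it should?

Y³⁺

The pair Sr²⁺, Y³⁺ is the wrong way round — they are isoelectronic (36 e⁻) and Y has more protons than Sr (39 vs 38), making Y³⁺ smaller. All other adjacent pairs agree with periodic trends, so Y³⁺ is the misplaced ion.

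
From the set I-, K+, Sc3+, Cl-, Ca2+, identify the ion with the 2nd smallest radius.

Ca2+

Sc3+: 18 e⁻, Z=21, Ca2+: 18 e⁻, Z=20, K+: 18 e⁻, Z=19, Cl-: 18 e⁻, Z=17, I-: 54 e⁻, Z=53. Sc3+ < Ca2+ (both 18 e⁻, Z=21>20); Ca2+ < K+ (isoelectronic, higher Z=20 is smaller); K+ < Cl- (both 18 e⁻, Z=19>17); Cl- < I- (same group, 2 shells fewer).
Full ascending order: Sc3+ < Ca2+ < K+ < Cl- < I-. Counting from the smallest, position 2 is Ca2+.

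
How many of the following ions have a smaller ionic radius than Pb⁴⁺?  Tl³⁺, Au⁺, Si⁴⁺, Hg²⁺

Tabulating Z and e⁻: Si⁴⁺ has 10 e⁻ (Z=14), Pb⁴⁺ has 78 e⁻ (Z=82), Tl³⁺ has 78 e⁻ (Z=81), Hg²⁺ has 78 e⁻ (Z=80), Au⁺ has 78 e⁻ (Z=79). Si⁴⁺ < Pb⁴⁺ (same group, 3 shells fewer); Pb⁴⁺ < Tl³⁺ (isoelectronic, higher Z=82 is smaller); Tl³⁺ < Hg²⁺ (both 78 e⁻, Z=81>80); Hg²⁺ < Au⁺ (isoelectronic, higher Z=80 is smaller).
Relative to Pb⁴⁺, the ions that are smaller are Si⁴⁺. So 1 is smaller.

1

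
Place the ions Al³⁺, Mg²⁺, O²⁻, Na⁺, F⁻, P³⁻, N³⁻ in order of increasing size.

Al³⁺ < Mg²⁺ < Na⁺ < F⁻ < O²⁻ < N³⁻ < P³⁻

Electron counts and nuclear charges: Al³⁺: 10 e⁻, Z=13, Mg²⁺: 10 e⁻, Z=12, Na⁺: 10 e⁻, Z=11, F⁻: 10 e⁻, Z=9, O²⁻: 10 e⁻, Z=8, N³⁻: 10 e⁻, Z=7, P³⁻: 18 e⁻, Z=15. Al³⁺ < Mg²⁺ (both 10 e⁻, Z=13>12); Mg²⁺ < Na⁺ (both 10 e⁻, Z=12>11); Na⁺ < F⁻ (both 10 e⁻, Z=11>9); F⁻ < O²⁻ (isoelectronic, higher Z=9 is smaller); O²⁻ < N³⁻ (isoelectronic, higher Z=8 is smaller); N³⁻ < P³⁻ (same group, period 2 vs 3).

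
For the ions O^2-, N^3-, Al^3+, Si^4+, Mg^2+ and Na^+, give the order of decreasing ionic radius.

Each ion has 10 electrons. The ranking follows nuclear charge in reverse — greater Z gives a smaller radius. Si^4+ (Z=14), Al^3+ (Z=13), Mg^2+ (Z=12), Na^+ (Z=11), O^2- (Z=8), N^3- (Z=7).

N^3- > O^2- > Na^+ > Mg^2+ > Al^3+ > Si^4+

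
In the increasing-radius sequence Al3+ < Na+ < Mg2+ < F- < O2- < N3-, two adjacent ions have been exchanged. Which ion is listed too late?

The pair Na+, Mg2+ is the wrong way round — Mg2+ and Na+ share 10 electrons; the higher nuclear charge on Mg (Z=12) contracts it more, so Mg2+ < Na+. All other adjacent pairs agree with periodic trends, so Mg2+ is the misplaced ion.

Mg2+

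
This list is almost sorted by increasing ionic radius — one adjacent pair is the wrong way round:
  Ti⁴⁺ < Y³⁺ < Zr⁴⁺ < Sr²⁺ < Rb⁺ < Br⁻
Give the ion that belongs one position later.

Y³⁺

Check each adjacent pair. Y³⁺ and Zr⁴⁺ are reversed: Zr⁴⁺ and Y³⁺ share 36 electrons; the higher nuclear charge on Zr (Z=40) contracts it more, so Zr⁴⁺ < Y³⁺. No other neighbouring pair contradicts the periodic trends, so Y³⁺ is the ion listed too early.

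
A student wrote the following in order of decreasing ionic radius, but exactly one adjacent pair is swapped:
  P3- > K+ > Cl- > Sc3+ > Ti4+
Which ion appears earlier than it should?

Scanning neighbour by neighbour, only K+/Cl- violates a trend: they are isoelectronic (18 e⁻) and K has more protons than Cl (19 vs 17), making K+ smaller. That makes K+ the one sitting a position early relative to where it belongs.

K+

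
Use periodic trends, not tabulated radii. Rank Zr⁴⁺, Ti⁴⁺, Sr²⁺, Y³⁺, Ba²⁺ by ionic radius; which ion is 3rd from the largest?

Electron counts and nuclear charges: Ti⁴⁺ has 18 e⁻ (Z=22), Zr⁴⁺ has 36 e⁻ (Z=40), Y³⁺ has 36 e⁻ (Z=39), Sr²⁺ has 36 e⁻ (Z=38), Ba²⁺ has 54 e⁻ (Z=56). Ti⁴⁺ < Zr⁴⁺ (same group, 1 shell fewer); Zr⁴⁺ < Y³⁺ (isoelectronic, higher Z=40 is smaller); Y³⁺ < Sr²⁺ (both 36 e⁻, Z=39>38); Sr²⁺ < Ba²⁺ (same group, period 5 vs 6).
So the order is Ti⁴⁺ < Zr⁴⁺ < Y³⁺ < Sr²⁺ < Ba²⁺; the 3rd-largest ion is Y³⁺.

Y³⁺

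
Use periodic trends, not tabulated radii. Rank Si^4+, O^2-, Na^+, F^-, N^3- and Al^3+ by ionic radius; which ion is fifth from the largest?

Each ion has 10 electrons. The ranking follows nuclear charge in reverse — greater Z gives a smaller radius. Si^4+ (Z=14), Al^3+ (Z=13), Na^+ (Z=11), F^- (Z=9), O^2- (Z=8), N^3- (Z=7).
So the order is Si^4+ < Al^3+ < Na^+ < F^- < O^2- < N^3-; the 5th-largest ion is Al^3+.

Al^3+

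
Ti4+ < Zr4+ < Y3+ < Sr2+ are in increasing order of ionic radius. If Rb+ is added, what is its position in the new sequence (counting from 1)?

Ti4+ (Z=22, 18 e⁻), Zr4+ (Z=40, 36 e⁻), Y3+ (Z=39, 36 e⁻), Sr2+ (Z=38, 36 e⁻), Rb+ (Z=37, 36 e⁻). Ti4+ < Zr4+ (same group, period 4 vs 5); Zr4+ < Y3+ (both 36 e⁻, Z=40>39); Y3+ < Sr2+ (isoelectronic, higher Z=39 is smaller); Sr2+ < Rb+ (both 36 e⁻, Z=38>37).
With Rb+ included the full order is Ti4+ < Zr4+ < Y3+ < Sr2+ < Rb+, so it takes position 5.

5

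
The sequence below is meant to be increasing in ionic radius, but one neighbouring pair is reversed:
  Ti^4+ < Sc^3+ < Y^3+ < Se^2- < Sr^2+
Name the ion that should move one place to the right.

The pair Se^2-, Sr^2+ is the wrong way round — they are isoelectronic (36 e⁻) and Sr has more protons than Se (38 vs 34), making Sr^2+ smaller. All other adjacent pairs agree with periodic trends, so Se^2- is the misplaced ion.

Se^2-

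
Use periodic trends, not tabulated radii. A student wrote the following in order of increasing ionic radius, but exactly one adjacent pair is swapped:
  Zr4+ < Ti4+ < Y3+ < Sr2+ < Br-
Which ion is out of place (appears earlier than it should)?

Zr4+

Check each adjacent pair. Zr4+ and Ti4+ are reversed: Ti4+ and Zr4+ are in one column with the same charge; the lighter period-4 ion has one fewer shell and is smaller. No other neighbouring pair contradicts the periodic trends, so Zr4+ is the ion listed too early.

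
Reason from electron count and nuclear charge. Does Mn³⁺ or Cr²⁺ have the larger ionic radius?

All of these have 22 electrons (isoelectronic). With the same electron cloud, the ion with the most protons pulls it in tightest. Nuclear charges: Mn³⁺ (Z=25), Cr²⁺ (Z=24). Highest Z is smallest.

Cr²⁺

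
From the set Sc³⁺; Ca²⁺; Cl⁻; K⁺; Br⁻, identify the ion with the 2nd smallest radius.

Ca²⁺

Sc³⁺ has 18 e⁻ (Z=21), Ca²⁺ has 18 e⁻ (Z=20), K⁺ has 18 e⁻ (Z=19), Cl⁻ has 18 e⁻ (Z=17), Br⁻ has 36 e⁻ (Z=35). Sc³⁺ < Ca²⁺ (both 18 e⁻, Z=21>20); Ca²⁺ < K⁺ (isoelectronic, higher Z=20 is smaller); K⁺ < Cl⁻ (isoelectronic, higher Z=19 is smaller); Cl⁻ < Br⁻ (same group, 1 shell fewer).
Ordering: Sc³⁺ < Ca²⁺ < K⁺ < Cl⁻ < Br⁻. The 2nd smallest is Ca²⁺.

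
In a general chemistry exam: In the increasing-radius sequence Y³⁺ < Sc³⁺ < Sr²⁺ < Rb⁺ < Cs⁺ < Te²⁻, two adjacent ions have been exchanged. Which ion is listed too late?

Sc³⁺

The pair Y³⁺, Sc³⁺ is the wrong way round — Sc³⁺ and Y³⁺ are in one column with the same charge; the lighter period-4 ion has one fewer shell and is smaller. All other adjacent pairs agree with periodic trends, so Sc³⁺ is the misplaced ion.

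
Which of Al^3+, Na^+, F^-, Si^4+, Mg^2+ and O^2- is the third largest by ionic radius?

These species are isoelectronic with 10 electrons. The only difference is the number of protons: Si^4+ (Z=14), Al^3+ (Z=13), Mg^2+ (Z=12), Na^+ (Z=11), F^- (Z=9), O^2- (Z=8). The strongest nuclear pull (Si^4+) gives the smallest ion.
That gives Si^4+ < Al^3+ < Mg^2+ < Na^+ < F^- < O^2-. From the largest end, number 3 is Na^+.

Na^+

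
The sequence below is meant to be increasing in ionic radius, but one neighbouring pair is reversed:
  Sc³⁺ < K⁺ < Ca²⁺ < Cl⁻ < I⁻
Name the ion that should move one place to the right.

The pair K⁺, Ca²⁺ is the wrong way round — both have 18 electrons but Z(Ca)=20 > Z(K)=19, so Ca²⁺ should be the smaller of the two. All other adjacent pairs agree with periodic trends, so K⁺ is the misplaced ion.

K⁺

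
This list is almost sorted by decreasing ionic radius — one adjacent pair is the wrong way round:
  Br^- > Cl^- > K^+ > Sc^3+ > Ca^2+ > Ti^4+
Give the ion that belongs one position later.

Sc^3+

The pair Sc^3+, Ca^2+ is the wrong way round — they are isoelectronic (18 e⁻) and Sc has more protons than Ca (21 vs 20), making Sc^3+ smaller. All other adjacent pairs agree with periodic trends, so Sc^3+ is the misplaced ion.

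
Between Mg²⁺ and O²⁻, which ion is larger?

O²⁻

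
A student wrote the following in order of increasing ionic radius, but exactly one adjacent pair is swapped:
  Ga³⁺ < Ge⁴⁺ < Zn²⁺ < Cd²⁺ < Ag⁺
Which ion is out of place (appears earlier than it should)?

Scanning neighbour by neighbour, only Ga³⁺/Ge⁴⁺ violates a trend: Ge⁴⁺ and Ga³⁺ share 28 electrons; the higher nuclear charge on Ge (Z=32) contracts it more, so Ge⁴⁺ < Ga³⁺. That makes Ga³⁺ the one sitting a position early relative to where it belongs.

Ga³⁺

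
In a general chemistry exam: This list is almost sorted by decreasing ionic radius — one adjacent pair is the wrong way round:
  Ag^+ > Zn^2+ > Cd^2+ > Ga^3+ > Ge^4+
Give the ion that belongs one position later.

Zn^2+

Scanning neighbour by neighbour, only Zn^2+/Cd^2+ violates a trend: same group and charge — period 4 sits above period 5, so Zn^2+ is smaller. That makes Zn^2+ the one sitting a position early relative to where it belongs.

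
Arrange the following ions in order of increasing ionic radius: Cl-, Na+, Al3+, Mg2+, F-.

Al3+ < Mg2+ < Na+ < F- < Cl-

Tabulating Z and e⁻: Al3+ (Z=13, 10 e⁻), Mg2+ (Z=12, 10 e⁻), Na+ (Z=11, 10 e⁻), F- (Z=9, 10 e⁻), Cl- (Z=17, 18 e⁻). Al3+ < Mg2+ (both 10 e⁻, Z=13>12); Mg2+ < Na+ (isoelectronic, higher Z=12 is smaller); Na+ < F- (both 10 e⁻, Z=11>9); F- < Cl- (same group, period 2 vs 3).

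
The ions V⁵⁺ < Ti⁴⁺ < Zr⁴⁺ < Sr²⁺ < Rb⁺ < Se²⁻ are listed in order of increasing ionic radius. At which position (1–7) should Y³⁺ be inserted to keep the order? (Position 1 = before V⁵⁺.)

V⁵⁺ (Z=23, 18 e⁻), Ti⁴⁺ (Z=22, 18 e⁻), Zr⁴⁺ (Z=40, 36 e⁻), Y³⁺ (Z=39, 36 e⁻), Sr²⁺ (Z=38, 36 e⁻), Rb⁺ (Z=37, 36 e⁻), Se²⁻ (Z=34, 36 e⁻). V⁵⁺ < Ti⁴⁺ (both 18 e⁻, Z=23>22); Ti⁴⁺ < Zr⁴⁺ (same group, period 4 vs 5); Zr⁴⁺ < Y³⁺ (isoelectronic, higher Z=40 is smaller); Y³⁺ < Sr²⁺ (isoelectronic, higher Z=39 is smaller); Sr²⁺ < Rb⁺ (isoelectronic, higher Z=38 is smaller); Rb⁺ < Se²⁻ (both 36 e⁻, Z=37>34).
With Y³⁺ included the full order is V⁵⁺ < Ti⁴⁺ < Zr⁴⁺ < Y³⁺ < Sr²⁺ < Rb⁺ < Se²⁻, so it takes position 4.

4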